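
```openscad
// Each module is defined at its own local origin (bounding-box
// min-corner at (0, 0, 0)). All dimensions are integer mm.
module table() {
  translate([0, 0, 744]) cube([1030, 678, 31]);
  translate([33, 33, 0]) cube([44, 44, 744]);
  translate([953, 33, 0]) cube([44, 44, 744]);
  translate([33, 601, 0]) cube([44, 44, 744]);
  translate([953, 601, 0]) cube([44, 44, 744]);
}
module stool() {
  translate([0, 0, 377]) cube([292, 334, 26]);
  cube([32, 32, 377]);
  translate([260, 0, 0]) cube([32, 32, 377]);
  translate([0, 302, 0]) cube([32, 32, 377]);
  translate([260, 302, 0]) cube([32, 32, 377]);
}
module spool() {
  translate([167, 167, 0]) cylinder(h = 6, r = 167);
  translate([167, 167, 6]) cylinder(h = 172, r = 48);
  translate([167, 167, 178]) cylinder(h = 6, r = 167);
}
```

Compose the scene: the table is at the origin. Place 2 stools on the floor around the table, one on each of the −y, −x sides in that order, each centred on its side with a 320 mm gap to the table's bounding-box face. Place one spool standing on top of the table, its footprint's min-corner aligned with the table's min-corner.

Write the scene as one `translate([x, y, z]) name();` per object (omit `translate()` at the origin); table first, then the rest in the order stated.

table();
translate([369, -654, 0]) stool();
translate([-612, 172, 0]) stool();
translate([0, 0, 775]) spool();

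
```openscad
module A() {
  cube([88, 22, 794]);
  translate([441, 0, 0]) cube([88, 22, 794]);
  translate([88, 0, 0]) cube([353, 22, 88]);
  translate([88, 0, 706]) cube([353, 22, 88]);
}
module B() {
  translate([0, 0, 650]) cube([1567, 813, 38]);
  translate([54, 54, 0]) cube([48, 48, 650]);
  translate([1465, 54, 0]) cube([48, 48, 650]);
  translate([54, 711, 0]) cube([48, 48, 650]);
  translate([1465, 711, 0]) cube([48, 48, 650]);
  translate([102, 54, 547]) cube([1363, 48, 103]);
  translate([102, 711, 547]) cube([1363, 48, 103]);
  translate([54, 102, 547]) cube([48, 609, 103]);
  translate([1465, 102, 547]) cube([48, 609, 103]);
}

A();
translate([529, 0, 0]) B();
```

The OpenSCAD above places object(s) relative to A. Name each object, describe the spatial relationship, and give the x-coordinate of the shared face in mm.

A is a picture frame. B is a table. The table is against the picture frame's +x side, with their −y faces flush. The x-coordinate of the shared face is 529 mm.

The picture frame's +x face and the table's −x face are both at x = 529 mm.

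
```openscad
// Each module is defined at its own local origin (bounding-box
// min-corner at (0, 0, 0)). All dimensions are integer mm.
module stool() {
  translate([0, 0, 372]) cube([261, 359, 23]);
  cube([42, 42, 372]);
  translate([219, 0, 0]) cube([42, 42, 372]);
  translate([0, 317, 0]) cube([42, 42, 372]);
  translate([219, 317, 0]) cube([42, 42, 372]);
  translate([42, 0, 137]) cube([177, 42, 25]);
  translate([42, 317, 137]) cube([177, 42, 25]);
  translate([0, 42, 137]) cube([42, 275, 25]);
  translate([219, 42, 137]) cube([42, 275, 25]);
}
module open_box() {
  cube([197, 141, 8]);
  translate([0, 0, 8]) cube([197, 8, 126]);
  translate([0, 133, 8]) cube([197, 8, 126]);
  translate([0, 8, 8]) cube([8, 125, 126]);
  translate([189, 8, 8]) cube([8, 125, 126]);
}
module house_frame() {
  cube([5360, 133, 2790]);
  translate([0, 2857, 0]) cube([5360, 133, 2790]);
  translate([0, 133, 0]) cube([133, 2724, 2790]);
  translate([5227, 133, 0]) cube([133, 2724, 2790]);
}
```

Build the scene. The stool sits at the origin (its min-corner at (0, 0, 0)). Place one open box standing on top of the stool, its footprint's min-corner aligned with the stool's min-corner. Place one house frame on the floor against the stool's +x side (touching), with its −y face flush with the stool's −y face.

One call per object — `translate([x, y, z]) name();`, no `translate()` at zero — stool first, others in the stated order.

stool();
translate([0, 0, 395]) open_box();
translate([261, 0, 0]) house_frame();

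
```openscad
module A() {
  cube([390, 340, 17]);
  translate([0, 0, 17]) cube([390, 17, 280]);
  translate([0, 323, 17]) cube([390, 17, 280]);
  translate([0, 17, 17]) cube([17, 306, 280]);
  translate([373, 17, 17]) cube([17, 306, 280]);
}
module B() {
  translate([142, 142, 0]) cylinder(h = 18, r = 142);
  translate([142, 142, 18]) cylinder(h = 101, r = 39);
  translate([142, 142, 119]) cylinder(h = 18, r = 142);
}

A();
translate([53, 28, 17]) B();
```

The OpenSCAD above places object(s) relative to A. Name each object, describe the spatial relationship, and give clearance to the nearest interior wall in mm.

A is an open box. B is a spool. The spool sits inside the open box, centred. The clearance to the nearest interior wall is 11 mm.

Clearances: x = 36, y = 11; minimum 11 mm.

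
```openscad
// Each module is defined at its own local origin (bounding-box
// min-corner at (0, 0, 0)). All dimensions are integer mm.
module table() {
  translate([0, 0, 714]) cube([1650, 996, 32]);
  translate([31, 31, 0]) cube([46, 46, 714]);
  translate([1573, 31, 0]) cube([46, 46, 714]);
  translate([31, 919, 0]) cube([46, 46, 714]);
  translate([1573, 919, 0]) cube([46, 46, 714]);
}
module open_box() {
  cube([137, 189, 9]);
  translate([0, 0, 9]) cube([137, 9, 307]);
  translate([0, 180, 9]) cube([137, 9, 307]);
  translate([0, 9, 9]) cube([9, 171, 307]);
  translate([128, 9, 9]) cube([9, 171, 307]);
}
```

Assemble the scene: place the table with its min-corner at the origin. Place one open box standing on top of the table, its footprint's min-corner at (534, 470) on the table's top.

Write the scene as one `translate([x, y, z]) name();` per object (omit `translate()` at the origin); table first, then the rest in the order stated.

table();
translate([534, 470, 746]) open_box();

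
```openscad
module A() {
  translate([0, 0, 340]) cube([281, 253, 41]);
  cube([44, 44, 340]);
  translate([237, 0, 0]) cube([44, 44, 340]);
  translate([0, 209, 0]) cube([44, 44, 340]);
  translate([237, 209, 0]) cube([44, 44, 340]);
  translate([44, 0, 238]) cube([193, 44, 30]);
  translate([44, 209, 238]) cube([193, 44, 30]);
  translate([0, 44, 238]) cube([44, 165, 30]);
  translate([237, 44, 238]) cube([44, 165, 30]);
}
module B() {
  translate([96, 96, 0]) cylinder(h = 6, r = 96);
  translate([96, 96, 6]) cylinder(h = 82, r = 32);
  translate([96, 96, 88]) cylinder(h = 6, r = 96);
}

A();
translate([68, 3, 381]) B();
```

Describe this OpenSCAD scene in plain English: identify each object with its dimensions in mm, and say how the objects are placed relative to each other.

A is a simple wooden stool: a rectangular seat 281 mm (x) by 253 mm (y), 41 mm thick, top face at z = 381 mm, on four square legs, each 44×44 mm in cross-section. The legs rest on z = 0, each flush with a corner of the seat. Four stretchers, 44 mm wide and 30 mm tall, connect adjacent legs with their undersides at z = 238 mm, each running between the inner faces of the legs it joins and aligned with the legs' outer faces on the other axis.

B is a spool: two coaxial disc flanges of radius 96 mm and thickness 6 mm, joined by a core cylinder of radius 32 mm and height 82 mm. The lower flange rests on z = 0 and the three cylinders share a vertical axis.

The spool is on top of the stool.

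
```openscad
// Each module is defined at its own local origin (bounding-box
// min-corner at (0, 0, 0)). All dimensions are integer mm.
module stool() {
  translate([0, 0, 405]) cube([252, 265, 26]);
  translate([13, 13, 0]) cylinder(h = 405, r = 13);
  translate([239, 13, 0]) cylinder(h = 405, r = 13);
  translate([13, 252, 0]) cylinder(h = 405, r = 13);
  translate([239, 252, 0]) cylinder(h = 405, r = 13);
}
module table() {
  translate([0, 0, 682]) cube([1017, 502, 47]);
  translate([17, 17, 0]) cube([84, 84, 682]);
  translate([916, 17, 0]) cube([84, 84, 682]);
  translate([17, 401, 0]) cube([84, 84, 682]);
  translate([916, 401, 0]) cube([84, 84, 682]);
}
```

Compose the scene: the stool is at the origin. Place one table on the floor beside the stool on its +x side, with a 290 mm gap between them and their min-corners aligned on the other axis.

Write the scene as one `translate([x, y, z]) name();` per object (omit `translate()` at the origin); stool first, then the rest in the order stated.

stool();
translate([542, 0, 0]) table();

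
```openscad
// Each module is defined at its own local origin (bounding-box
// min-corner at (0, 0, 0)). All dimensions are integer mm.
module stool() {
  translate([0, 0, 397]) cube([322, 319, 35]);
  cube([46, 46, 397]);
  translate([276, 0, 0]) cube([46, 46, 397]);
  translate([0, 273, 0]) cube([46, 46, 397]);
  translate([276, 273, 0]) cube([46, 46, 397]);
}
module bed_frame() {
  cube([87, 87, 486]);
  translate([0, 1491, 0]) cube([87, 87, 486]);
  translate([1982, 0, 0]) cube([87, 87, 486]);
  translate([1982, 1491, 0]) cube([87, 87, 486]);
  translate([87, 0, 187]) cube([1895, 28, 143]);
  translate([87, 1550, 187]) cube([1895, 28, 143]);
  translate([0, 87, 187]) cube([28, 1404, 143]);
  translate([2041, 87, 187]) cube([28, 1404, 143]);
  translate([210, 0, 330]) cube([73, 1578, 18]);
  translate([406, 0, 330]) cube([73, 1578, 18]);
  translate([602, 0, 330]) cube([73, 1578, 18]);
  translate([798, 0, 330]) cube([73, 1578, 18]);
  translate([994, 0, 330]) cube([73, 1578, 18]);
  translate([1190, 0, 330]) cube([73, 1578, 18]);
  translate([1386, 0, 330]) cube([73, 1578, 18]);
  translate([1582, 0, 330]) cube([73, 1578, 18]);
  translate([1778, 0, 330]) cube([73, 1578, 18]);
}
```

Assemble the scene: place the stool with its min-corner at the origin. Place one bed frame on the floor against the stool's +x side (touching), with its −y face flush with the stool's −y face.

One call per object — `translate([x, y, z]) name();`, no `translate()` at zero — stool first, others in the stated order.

stool();
translate([322, 0, 0]) bed_frame();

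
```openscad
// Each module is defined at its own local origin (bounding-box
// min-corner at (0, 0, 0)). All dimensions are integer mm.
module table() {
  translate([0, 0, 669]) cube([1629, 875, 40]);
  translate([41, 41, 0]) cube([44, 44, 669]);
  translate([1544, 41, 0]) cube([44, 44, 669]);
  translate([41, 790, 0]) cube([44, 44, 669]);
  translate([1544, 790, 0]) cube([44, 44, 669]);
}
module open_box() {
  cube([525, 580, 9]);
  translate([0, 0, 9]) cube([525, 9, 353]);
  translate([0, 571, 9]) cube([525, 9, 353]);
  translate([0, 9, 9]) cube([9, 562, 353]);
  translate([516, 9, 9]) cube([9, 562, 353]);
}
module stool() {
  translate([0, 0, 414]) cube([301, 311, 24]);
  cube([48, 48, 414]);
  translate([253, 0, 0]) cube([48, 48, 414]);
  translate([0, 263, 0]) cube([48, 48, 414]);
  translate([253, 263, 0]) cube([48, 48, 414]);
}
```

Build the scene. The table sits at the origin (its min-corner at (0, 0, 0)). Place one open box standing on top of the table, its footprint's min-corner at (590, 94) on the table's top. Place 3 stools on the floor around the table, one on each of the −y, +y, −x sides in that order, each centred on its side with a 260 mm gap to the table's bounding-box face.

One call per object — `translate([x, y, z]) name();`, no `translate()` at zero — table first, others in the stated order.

table();
translate([590, 94, 709]) open_box();
translate([664, -571, 0]) stool();
translate([664, 1135, 0]) stool();
translate([-561, 282, 0]) stool();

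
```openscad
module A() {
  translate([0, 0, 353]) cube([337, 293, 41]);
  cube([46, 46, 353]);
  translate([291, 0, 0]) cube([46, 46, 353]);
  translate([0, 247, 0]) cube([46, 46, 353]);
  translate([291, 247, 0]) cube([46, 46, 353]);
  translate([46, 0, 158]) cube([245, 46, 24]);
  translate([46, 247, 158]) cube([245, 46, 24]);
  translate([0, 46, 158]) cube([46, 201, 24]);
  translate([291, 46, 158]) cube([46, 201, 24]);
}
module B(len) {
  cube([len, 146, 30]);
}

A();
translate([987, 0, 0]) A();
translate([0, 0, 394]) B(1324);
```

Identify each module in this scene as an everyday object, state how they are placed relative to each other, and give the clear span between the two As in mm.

Second stool starts at x = 987; first ends at x = 337; clear span = 987 − 337 = 650 mm.

A is a stool. B is a beam. A beam spans the tops of two stools. The clear span between the two stools is 650 mm.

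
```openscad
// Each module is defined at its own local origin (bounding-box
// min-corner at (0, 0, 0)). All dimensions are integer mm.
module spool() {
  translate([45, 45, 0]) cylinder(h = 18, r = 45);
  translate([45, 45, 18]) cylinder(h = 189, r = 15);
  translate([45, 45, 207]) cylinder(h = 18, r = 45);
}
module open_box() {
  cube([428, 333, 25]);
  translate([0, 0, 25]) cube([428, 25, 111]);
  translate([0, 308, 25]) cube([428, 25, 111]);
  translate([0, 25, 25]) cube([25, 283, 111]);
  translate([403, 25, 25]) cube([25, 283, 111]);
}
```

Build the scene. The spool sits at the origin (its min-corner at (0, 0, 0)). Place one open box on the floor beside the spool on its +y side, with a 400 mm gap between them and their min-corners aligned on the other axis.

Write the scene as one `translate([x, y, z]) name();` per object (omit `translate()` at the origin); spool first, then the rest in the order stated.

spool();
translate([0, 490, 0]) open_box();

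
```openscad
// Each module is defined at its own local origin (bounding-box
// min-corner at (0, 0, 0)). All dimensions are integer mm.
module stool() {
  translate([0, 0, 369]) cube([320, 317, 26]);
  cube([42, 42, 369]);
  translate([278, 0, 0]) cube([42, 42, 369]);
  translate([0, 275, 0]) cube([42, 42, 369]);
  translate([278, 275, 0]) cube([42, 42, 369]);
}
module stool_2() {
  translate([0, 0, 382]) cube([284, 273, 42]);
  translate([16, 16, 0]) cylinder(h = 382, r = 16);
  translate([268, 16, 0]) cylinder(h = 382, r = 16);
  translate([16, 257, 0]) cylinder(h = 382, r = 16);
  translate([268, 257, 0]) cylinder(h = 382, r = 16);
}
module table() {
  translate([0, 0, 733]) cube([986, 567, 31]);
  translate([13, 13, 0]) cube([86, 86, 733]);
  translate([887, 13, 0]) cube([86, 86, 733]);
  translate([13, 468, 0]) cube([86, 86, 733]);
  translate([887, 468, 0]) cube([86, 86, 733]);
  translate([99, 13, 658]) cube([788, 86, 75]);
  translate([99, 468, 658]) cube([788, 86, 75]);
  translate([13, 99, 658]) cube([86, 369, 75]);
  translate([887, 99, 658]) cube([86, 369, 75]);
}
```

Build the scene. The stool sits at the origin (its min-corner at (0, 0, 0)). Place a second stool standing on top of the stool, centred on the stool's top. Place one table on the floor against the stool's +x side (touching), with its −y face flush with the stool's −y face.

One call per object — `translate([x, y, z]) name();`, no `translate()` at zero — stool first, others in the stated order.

stool();
translate([18, 22, 395]) stool_2();
translate([320, 0, 0]) table();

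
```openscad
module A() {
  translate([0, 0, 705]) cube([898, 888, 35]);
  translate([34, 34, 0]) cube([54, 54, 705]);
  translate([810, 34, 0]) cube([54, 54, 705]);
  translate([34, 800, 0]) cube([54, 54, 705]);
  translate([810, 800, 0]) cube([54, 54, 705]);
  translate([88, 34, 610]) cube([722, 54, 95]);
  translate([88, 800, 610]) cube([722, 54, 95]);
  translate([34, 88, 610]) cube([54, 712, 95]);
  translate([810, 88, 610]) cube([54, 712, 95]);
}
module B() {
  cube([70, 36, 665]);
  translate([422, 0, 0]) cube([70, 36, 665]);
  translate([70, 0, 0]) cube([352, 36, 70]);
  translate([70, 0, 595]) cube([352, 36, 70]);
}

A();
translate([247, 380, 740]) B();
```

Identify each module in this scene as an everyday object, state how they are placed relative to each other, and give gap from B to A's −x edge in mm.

A is a table. B is a picture frame. The picture frame is on top of the table. The gap from the picture frame to the table's −x edge is 247 mm.

The picture frame's min-x is at 247; the table's min-x is 0; gap = 247 mm.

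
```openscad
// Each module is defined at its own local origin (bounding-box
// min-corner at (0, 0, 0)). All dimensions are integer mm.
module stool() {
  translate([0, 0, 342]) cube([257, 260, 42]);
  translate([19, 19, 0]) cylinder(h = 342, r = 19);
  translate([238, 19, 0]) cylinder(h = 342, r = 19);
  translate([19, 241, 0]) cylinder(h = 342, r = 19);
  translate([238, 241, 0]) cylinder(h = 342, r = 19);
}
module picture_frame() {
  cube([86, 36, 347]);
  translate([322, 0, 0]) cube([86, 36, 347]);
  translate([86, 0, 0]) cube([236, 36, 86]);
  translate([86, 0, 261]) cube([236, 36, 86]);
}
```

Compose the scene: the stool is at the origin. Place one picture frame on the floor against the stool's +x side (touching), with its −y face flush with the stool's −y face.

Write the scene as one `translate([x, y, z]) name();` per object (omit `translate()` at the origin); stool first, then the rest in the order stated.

stool();
translate([257, 0, 0]) picture_frame();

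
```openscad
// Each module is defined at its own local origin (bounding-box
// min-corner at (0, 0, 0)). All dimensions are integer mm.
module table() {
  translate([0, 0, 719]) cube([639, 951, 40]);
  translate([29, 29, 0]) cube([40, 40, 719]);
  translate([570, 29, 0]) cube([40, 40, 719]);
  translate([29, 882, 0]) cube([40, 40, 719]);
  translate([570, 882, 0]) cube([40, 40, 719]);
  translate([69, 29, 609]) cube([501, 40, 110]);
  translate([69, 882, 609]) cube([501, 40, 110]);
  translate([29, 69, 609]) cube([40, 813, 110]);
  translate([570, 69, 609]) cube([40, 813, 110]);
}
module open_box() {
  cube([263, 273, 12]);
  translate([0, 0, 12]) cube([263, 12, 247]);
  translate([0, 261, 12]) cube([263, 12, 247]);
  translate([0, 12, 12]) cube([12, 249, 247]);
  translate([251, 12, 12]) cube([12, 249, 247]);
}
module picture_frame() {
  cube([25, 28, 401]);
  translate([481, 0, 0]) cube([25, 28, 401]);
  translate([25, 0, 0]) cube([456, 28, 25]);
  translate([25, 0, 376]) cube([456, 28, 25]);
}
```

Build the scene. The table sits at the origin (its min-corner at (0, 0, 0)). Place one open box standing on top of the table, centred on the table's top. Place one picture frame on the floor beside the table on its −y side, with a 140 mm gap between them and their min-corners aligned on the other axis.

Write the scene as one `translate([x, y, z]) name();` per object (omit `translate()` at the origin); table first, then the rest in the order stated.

table();
translate([188, 339, 759]) open_box();
translate([0, -168, 0]) picture_frame();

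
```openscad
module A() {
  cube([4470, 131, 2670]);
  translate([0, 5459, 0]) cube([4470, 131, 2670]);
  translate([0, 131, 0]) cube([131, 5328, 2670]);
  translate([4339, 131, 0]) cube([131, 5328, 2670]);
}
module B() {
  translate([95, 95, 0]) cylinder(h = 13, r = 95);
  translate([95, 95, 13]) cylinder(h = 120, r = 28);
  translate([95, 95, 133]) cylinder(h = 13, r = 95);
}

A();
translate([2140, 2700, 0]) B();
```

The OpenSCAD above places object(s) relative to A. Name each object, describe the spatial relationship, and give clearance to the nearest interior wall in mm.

Clearances: x = 2009, y = 2569; minimum 2009 mm.

A is a house frame. B is a spool. The spool sits inside the house frame, centred. The clearance to the nearest interior wall is 2009 mm.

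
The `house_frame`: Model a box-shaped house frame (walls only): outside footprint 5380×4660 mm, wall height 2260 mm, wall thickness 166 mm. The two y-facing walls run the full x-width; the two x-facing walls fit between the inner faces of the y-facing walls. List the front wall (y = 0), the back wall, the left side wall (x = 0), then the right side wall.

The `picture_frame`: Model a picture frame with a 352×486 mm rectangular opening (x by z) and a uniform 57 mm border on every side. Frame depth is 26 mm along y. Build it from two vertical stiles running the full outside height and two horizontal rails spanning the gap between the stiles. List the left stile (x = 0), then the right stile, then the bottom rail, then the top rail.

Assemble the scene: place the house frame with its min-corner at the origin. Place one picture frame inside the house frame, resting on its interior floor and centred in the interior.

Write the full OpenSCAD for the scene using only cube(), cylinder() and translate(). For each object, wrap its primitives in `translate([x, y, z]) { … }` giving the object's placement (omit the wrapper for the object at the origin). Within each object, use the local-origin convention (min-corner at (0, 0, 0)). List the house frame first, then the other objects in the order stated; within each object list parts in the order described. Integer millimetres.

cube([5380, 166, 2260]);
translate([0, 4494, 0]) cube([5380, 166, 2260]);
translate([0, 166, 0]) cube([166, 4328, 2260]);
translate([5214, 166, 0]) cube([166, 4328, 2260]);
translate([2457, 2317, 0]) {
  cube([57, 26, 600]);
  translate([409, 0, 0]) cube([57, 26, 600]);
  translate([57, 0, 0]) cube([352, 26, 57]);
  translate([57, 0, 543]) cube([352, 26, 57]);
}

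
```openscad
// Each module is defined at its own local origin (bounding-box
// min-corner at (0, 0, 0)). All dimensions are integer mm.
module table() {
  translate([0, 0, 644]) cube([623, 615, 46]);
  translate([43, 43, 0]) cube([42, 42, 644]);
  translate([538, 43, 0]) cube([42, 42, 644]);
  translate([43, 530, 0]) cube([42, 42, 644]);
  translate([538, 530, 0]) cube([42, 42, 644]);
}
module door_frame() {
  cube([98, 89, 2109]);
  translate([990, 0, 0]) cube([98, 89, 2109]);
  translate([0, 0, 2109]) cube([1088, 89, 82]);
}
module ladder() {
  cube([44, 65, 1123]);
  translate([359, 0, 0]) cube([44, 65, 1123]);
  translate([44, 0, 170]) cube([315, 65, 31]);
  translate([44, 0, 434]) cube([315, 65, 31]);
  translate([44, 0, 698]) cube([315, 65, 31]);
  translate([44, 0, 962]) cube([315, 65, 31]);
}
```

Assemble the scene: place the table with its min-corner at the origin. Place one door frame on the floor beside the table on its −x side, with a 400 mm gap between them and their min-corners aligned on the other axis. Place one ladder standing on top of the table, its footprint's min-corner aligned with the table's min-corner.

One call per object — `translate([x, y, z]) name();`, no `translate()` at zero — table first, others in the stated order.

table();
translate([-1488, 0, 0]) door_frame();
translate([0, 0, 690]) ladder();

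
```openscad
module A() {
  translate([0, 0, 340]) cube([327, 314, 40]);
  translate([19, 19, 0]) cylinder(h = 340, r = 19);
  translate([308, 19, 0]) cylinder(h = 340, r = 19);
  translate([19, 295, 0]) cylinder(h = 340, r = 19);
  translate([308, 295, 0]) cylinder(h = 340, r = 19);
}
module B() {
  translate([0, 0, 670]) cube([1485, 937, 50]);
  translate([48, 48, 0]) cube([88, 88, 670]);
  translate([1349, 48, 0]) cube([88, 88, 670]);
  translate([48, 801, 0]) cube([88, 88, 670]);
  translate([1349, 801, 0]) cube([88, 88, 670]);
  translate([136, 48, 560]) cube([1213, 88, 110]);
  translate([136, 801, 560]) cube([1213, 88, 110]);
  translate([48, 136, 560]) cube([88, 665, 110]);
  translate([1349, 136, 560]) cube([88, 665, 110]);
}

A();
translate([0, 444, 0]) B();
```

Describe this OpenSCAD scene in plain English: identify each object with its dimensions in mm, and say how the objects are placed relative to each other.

A is a four-legged stool. The seat is 327×314 mm, 40 mm thick, top at z = 380 mm. It stands on four round legs, each 38 mm in diameter, from z = 0 to the seat underside, each leg's axis is inset half a diameter from the nearest pair of seat edges (so the leg's bounding box is flush with the corner).

B is a rectangular dining table. The top is 1485×937×50 mm with its upper surface at z = 720 mm. It stands on four 88×88 mm square legs, each inset 48 mm from the nearest pair of top edges, running from the floor to the underside of the top. Four apron rails, 88 mm thick and 110 mm tall, run between adjacent legs with their top edges flush with the underside of the top and their outer faces flush with the legs' outer faces.

The table is on the floor beside the stool on its +y side.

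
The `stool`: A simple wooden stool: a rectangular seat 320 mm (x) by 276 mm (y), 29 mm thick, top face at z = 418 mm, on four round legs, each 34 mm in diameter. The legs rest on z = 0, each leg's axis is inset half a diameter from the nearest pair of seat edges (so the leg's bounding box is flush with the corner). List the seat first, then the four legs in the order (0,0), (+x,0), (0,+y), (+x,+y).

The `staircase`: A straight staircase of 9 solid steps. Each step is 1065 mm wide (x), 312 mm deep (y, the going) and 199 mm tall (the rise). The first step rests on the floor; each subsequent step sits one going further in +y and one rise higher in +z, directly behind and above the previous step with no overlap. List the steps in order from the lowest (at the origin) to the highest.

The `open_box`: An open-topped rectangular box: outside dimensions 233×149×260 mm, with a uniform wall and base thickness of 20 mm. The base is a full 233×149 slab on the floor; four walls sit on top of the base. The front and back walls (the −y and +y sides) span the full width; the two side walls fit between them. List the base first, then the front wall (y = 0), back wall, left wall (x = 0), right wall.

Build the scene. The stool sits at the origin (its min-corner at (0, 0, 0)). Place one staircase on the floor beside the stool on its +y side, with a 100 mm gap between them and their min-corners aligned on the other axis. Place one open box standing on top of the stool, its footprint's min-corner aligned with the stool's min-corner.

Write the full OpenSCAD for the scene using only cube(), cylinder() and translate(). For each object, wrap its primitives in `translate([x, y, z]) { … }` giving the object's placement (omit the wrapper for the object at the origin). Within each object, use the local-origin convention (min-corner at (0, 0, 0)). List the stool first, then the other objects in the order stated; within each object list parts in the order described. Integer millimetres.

translate([0, 0, 389]) cube([320, 276, 29]);
translate([17, 17, 0]) cylinder(h = 389, r = 17);
translate([303, 17, 0]) cylinder(h = 389, r = 17);
translate([17, 259, 0]) cylinder(h = 389, r = 17);
translate([303, 259, 0]) cylinder(h = 389, r = 17);
translate([0, 376, 0]) {
  cube([1065, 312, 199]);
  translate([0, 312, 199]) cube([1065, 312, 199]);
  translate([0, 624, 398]) cube([1065, 312, 199]);
  translate([0, 936, 597]) cube([1065, 312, 199]);
  translate([0, 1248, 796]) cube([1065, 312, 199]);
  translate([0, 1560, 995]) cube([1065, 312, 199]);
  translate([0, 1872, 1194]) cube([1065, 312, 199]);
  translate([0, 2184, 1393]) cube([1065, 312, 199]);
  translate([0, 2496, 1592]) cube([1065, 312, 199]);
}
translate([0, 0, 418]) {
  cube([233, 149, 20]);
  translate([0, 0, 20]) cube([233, 20, 240]);
  translate([0, 129, 20]) cube([233, 20, 240]);
  translate([0, 20, 20]) cube([20, 109, 240]);
  translate([213, 20, 20]) cube([20, 109, 240]);
}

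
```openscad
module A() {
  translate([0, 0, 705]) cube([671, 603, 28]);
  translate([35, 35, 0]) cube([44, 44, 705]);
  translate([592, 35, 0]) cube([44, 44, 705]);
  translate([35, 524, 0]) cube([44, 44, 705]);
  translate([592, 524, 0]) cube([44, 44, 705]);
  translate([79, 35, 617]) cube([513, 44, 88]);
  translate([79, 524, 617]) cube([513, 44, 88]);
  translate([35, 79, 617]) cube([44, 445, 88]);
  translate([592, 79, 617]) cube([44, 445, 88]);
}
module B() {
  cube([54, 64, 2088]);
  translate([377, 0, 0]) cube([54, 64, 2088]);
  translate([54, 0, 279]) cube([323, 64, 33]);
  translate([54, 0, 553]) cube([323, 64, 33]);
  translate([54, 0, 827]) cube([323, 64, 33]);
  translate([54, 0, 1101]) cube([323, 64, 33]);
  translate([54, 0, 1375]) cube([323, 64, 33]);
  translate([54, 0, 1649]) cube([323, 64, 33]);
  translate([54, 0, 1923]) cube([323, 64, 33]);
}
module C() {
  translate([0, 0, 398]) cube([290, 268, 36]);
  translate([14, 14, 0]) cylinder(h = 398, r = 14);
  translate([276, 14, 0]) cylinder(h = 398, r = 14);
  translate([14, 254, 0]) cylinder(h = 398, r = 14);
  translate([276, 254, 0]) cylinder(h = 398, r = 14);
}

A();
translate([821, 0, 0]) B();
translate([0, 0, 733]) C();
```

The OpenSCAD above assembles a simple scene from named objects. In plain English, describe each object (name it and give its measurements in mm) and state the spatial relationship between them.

A is a rectangular dining table. The top is 671×603×28 mm with its upper surface at z = 733 mm. It stands on four 44×44 mm square legs, each inset 35 mm from the nearest pair of top edges, running from the floor to the underside of the top. Four apron rails, 44 mm thick and 88 mm tall, run between adjacent legs with their top edges flush with the underside of the top and their outer faces flush with the legs' outer faces.

B is a wooden ladder with two side rails of 54×64 mm section and 2088 mm height, set 431 mm apart overall. Between them run 7 rectangular rungs (64 mm deep, 33 mm thick), front faces flush with the rails' −y face. The bottom of the first rung is 279 mm above the floor and each subsequent rung is 274 mm higher than the one below.

C is a four-legged stool. The seat is a 290×268×36 mm slab whose top surface is at z = 434 mm; four round legs, each 28 mm in diameter, run from the floor (z = 0) to the underside of the seat, each leg's axis is inset half a diameter from the nearest pair of seat edges (so the leg's bounding box is flush with the corner).

The ladder is on the floor beside the table on its +x side. The stool is on top of the table.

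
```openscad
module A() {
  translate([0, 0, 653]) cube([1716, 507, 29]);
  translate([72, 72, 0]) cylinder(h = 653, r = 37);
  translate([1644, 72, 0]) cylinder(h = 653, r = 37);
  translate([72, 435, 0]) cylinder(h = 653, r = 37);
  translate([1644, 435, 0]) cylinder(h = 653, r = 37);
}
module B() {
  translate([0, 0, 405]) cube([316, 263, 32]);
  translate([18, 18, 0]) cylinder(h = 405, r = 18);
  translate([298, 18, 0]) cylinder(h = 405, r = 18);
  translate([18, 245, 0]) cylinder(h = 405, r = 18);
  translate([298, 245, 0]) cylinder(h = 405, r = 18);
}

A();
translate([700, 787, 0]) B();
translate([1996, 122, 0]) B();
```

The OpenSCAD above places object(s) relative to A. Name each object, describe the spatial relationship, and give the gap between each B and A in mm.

Each stool's nearest face is 280 mm from the table's bounding box.

A is a table. B is a stool. Two stools sit around the table at the +y, +x sides. The gap between each stool and the table is 280 mm.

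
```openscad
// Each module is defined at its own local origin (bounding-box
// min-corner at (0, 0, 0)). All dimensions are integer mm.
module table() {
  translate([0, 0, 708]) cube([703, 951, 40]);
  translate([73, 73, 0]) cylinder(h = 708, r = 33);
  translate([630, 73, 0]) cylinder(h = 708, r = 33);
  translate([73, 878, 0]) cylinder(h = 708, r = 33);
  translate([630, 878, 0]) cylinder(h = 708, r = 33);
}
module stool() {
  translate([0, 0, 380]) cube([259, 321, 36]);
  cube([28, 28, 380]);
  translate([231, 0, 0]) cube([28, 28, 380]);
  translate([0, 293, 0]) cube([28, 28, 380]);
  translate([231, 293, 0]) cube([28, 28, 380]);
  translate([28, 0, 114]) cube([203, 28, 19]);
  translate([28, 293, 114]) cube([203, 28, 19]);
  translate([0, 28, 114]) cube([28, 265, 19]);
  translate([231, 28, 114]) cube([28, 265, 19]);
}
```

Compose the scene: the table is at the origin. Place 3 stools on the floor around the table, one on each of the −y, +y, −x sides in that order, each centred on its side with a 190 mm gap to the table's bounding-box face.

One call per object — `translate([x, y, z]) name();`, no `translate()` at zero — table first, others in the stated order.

table();
translate([222, -511, 0]) stool();
translate([222, 1141, 0]) stool();
translate([-449, 315, 0]) stool();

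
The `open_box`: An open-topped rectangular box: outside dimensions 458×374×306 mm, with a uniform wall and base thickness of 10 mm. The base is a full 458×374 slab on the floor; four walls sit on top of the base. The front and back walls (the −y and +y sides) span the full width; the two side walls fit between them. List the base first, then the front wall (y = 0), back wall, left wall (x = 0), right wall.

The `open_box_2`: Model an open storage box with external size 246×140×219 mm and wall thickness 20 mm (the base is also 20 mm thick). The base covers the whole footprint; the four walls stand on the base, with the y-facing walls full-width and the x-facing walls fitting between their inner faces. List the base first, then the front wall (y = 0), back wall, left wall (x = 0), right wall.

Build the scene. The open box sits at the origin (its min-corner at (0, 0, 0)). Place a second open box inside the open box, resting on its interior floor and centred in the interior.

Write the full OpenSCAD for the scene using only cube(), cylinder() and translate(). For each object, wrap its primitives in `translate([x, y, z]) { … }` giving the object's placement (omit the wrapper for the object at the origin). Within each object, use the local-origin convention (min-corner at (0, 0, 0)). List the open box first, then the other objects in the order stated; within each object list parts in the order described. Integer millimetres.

cube([458, 374, 10]);
translate([0, 0, 10]) cube([458, 10, 296]);
translate([0, 364, 10]) cube([458, 10, 296]);
translate([0, 10, 10]) cube([10, 354, 296]);
translate([448, 10, 10]) cube([10, 354, 296]);
translate([106, 117, 10]) {
  cube([246, 140, 20]);
  translate([0, 0, 20]) cube([246, 20, 199]);
  translate([0, 120, 20]) cube([246, 20, 199]);
  translate([0, 20, 20]) cube([20, 100, 199]);
  translate([226, 20, 20]) cube([20, 100, 199]);
}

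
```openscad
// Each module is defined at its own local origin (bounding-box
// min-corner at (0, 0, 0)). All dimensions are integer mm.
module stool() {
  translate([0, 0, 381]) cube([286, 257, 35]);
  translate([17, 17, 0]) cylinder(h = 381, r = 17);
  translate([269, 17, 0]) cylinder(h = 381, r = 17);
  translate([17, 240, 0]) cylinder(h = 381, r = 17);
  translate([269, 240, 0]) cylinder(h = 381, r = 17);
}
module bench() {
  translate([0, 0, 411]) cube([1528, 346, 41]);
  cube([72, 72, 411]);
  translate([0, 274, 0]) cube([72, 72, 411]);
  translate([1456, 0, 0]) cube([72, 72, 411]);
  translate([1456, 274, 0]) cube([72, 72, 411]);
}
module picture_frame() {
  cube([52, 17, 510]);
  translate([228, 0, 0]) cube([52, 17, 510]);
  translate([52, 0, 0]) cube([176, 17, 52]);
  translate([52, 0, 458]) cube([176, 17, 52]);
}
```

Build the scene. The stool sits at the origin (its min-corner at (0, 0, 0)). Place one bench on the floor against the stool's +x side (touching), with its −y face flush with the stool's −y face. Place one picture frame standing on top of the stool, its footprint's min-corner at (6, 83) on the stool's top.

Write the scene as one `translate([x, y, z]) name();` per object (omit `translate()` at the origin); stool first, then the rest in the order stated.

stool();
translate([286, 0, 0]) bench();
translate([6, 83, 416]) picture_frame();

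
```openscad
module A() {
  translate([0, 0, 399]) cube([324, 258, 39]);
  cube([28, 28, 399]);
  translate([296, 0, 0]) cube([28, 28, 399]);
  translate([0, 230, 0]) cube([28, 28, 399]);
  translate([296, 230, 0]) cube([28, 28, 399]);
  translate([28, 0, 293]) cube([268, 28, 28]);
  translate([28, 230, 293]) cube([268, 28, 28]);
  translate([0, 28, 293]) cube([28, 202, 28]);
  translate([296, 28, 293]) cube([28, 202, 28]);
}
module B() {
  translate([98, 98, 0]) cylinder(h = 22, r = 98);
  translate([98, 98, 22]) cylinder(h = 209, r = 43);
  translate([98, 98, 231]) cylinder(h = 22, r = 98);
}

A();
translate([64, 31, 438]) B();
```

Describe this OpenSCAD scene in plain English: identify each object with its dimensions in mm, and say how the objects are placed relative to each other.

A is a four-legged stool. The seat is a 324×258×39 mm slab whose top surface is at z = 438 mm; four square legs, each 28×28 mm in cross-section, run from the floor (z = 0) to the underside of the seat, each flush with a corner of the seat. Four stretchers, 28 mm wide and 28 mm tall, connect adjacent legs with their undersides at z = 293 mm, each running between the inner faces of the legs it joins and aligned with the legs' outer faces on the other axis.

B is a spool: two coaxial disc flanges of radius 98 mm and thickness 22 mm, joined by a core cylinder of radius 43 mm and height 209 mm. The lower flange rests on z = 0 and the three cylinders share a vertical axis.

The spool is on top of the stool, centred.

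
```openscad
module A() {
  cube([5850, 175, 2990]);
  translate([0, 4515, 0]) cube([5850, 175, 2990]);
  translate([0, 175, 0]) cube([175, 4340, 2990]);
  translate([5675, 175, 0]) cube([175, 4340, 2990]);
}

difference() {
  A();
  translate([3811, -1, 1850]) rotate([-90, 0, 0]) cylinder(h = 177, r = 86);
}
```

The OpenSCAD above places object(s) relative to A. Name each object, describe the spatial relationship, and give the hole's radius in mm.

The subtracted cylinder has r = 86 mm.

A is a house frame. The house frame has a circular hole through its front wall. The hole's radius is 86 mm.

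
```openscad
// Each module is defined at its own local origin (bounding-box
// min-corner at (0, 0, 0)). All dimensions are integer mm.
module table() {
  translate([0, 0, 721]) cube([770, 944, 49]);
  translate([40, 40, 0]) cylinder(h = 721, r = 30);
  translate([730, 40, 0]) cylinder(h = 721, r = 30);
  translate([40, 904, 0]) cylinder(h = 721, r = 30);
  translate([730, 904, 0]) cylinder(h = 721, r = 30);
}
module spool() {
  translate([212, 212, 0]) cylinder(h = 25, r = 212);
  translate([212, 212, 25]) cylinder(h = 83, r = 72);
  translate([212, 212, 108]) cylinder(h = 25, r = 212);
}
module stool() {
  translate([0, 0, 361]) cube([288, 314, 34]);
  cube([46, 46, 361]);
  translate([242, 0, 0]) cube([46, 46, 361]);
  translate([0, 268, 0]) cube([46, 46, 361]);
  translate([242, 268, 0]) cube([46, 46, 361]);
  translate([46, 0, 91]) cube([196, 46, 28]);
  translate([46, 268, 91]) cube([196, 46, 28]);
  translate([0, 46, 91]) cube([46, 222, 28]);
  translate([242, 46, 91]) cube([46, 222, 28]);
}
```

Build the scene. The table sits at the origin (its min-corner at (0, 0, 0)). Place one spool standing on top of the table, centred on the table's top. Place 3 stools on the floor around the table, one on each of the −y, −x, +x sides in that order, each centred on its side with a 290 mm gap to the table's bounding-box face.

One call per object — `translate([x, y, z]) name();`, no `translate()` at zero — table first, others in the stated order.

table();
translate([173, 260, 770]) spool();
translate([241, -604, 0]) stool();
translate([-578, 315, 0]) stool();
translate([1060, 315, 0]) stool();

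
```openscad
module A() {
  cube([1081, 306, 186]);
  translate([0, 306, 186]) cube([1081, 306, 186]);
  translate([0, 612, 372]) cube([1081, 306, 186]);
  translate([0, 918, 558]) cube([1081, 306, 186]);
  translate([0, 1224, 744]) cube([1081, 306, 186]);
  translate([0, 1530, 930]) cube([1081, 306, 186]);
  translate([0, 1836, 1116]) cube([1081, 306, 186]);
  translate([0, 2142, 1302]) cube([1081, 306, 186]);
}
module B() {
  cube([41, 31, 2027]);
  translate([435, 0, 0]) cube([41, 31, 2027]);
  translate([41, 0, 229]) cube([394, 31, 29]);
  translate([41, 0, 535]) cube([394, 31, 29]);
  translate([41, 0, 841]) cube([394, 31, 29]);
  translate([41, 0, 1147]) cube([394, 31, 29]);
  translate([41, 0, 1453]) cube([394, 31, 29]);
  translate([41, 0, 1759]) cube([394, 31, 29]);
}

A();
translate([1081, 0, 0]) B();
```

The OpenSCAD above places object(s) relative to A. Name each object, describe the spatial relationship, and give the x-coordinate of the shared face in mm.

A is a staircase. B is a ladder. The ladder is against the staircase's +x side, with their −y faces flush. The x-coordinate of the shared face is 1081 mm.

The staircase's +x face and the ladder's −x face are both at x = 1081 mm.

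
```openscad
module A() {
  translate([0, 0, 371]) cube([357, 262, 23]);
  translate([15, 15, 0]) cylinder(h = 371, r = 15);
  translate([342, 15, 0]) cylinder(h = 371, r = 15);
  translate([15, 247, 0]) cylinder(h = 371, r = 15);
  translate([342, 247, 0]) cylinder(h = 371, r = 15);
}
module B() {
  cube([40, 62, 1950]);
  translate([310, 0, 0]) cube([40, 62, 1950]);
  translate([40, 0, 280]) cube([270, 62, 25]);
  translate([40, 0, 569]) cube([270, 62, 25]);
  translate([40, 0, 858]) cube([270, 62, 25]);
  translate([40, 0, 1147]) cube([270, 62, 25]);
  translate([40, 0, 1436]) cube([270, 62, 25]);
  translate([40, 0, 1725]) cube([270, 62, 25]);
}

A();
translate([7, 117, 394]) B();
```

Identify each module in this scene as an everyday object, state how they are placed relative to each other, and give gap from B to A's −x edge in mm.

The ladder's min-x is at 7; the stool's min-x is 0; gap = 7 mm.

A is a stool. B is a ladder. The ladder is on top of the stool. The gap from the ladder to the stool's −x edge is 7 mm.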